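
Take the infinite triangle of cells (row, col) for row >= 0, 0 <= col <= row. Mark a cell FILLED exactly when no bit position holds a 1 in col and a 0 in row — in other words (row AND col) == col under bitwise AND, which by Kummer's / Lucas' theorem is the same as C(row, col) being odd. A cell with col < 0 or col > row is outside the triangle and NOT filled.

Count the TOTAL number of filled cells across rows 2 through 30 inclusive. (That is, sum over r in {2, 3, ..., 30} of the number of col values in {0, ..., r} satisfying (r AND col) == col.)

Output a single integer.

Answer: 208

Derivation:
r2=10 pc1: +2 =2
r3=11 pc2: +4 =6
r4=100 pc1: +2 =8
r5=101 pc2: +4 =12
r6=110 pc2: +4 =16
r7=111 pc3: +8 =24
r8=1000 pc1: +2 =26
r9=1001 pc2: +4 =30
r10=1010 pc2: +4 =34
r11=1011 pc3: +8 =42
r12=1100 pc2: +4 =46
r13=1101 pc3: +8 =54
r14=1110 pc3: +8 =62
r15=1111 pc4: +16 =78
r16=10000 pc1: +2 =80
r17=10001 pc2: +4 =84
r18=10010 pc2: +4 =88
r19=10011 pc3: +8 =96
r20=10100 pc2: +4 =100
r21=10101 pc3: +8 =108
r22=10110 pc3: +8 =116
r23=10111 pc4: +16 =132
r24=11000 pc2: +4 =136
r25=11001 pc3: +8 =144
r26=11010 pc3: +8 =152
r27=11011 pc4: +16 =168
r28=11100 pc3: +8 =176
r29=11101 pc4: +16 =192
r30=11110 pc4: +16 =208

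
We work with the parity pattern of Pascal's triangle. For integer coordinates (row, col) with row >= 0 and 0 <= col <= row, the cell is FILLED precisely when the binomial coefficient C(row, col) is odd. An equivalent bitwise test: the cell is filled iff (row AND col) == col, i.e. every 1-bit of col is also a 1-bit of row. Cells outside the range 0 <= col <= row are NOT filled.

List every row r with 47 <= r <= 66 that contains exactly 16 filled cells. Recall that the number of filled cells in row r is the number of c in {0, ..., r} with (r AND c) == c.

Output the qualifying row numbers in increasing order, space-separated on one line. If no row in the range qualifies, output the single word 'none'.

Answer: 51 53 54 57 58 60

Derivation:
Row r has 2^popcount(r) filled cells, so we need popcount(r) = log2(16) = 4.
Scan r = 47..66 and keep those with exactly 4 one-bits:
r=47=101111 popcount=5 -> skip
r=48=110000 popcount=2 -> skip
r=49=110001 popcount=3 -> skip
r=50=110010 popcount=3 -> skip
r=51=110011 popcount=4 -> KEEP
r=52=110100 popcount=3 -> skip
r=53=110101 popcount=4 -> KEEP
r=54=110110 popcount=4 -> KEEP
r=55=110111 popcount=5 -> skip
r=56=111000 popcount=3 -> skip
r=57=111001 popcount=4 -> KEEP
r=58=111010 popcount=4 -> KEEP
r=59=111011 popcount=5 -> skip
r=60=111100 popcount=4 -> KEEP
r=61=111101 popcount=5 -> skip
r=62=111110 popcount=5 -> skip
r=63=111111 popcount=6 -> skip
r=64=1000000 popcount=1 -> skip
r=65=1000001 popcount=2 -> skip
r=66=1000010 popcount=2 -> skip
Kept rows: 51 53 54 57 58 60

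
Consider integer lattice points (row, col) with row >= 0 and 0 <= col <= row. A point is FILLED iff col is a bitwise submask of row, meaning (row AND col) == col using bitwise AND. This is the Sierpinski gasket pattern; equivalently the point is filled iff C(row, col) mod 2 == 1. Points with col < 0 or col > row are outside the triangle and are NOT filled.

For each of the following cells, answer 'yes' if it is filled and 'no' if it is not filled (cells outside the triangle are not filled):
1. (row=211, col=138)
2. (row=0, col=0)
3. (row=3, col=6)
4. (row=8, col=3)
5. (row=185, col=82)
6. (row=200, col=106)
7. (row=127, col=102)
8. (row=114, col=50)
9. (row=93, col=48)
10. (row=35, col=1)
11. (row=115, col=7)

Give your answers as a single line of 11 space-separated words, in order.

(211,138): row=0b11010011, col=0b10001010, row AND col = 0b10000010 = 130; 130 != 138 -> empty
(0,0): row=0b0, col=0b0, row AND col = 0b0 = 0; 0 == 0 -> filled
(3,6): col outside [0, 3] -> not filled
(8,3): row=0b1000, col=0b11, row AND col = 0b0 = 0; 0 != 3 -> empty
(185,82): row=0b10111001, col=0b1010010, row AND col = 0b10000 = 16; 16 != 82 -> empty
(200,106): row=0b11001000, col=0b1101010, row AND col = 0b1001000 = 72; 72 != 106 -> empty
(127,102): row=0b1111111, col=0b1100110, row AND col = 0b1100110 = 102; 102 == 102 -> filled
(114,50): row=0b1110010, col=0b110010, row AND col = 0b110010 = 50; 50 == 50 -> filled
(93,48): row=0b1011101, col=0b110000, row AND col = 0b10000 = 16; 16 != 48 -> empty
(35,1): row=0b100011, col=0b1, row AND col = 0b1 = 1; 1 == 1 -> filled
(115,7): row=0b1110011, col=0b111, row AND col = 0b11 = 3; 3 != 7 -> empty

Answer: no yes no no no no yes yes no yes no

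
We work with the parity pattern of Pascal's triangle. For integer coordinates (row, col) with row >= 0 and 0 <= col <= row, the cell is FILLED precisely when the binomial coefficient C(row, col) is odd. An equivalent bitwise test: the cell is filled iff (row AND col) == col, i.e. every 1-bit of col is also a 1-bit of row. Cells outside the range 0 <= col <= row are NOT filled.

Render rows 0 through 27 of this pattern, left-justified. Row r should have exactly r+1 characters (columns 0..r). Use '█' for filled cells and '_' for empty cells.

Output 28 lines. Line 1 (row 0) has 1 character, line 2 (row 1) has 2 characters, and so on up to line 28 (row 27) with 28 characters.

r0=0: █
r1=1: ██
r2=10: █_█
r3=11: ████
r4=100: █___█
r5=101: ██__██
r6=110: █_█_█_█
r7=111: ████████
r8=1000: █_______█
r9=1001: ██______██
r10=1010: █_█_____█_█
r11=1011: ████____████
r12=1100: █___█___█___█
r13=1101: ██__██__██__██
r14=1110: █_█_█_█_█_█_█_█
r15=1111: ████████████████
r16=10000: █_______________█
r17=10001: ██______________██
r18=10010: █_█_____________█_█
r19=10011: ████____________████
r20=10100: █___█___________█___█
r21=10101: ██__██__________██__██
r22=10110: █_█_█_█_________█_█_█_█
r23=10111: ████████________████████
r24=11000: █_______█_______█_______█
r25=11001: ██______██______██______██
r26=11010: █_█_____█_█_____█_█_____█_█
r27=11011: ████____████____████____████

Answer: █
██
█_█
████
█___█
██__██
█_█_█_█
████████
█_______█
██______██
█_█_____█_█
████____████
█___█___█___█
██__██__██__██
█_█_█_█_█_█_█_█
████████████████
█_______________█
██______________██
█_█_____________█_█
████____________████
█___█___________█___█
██__██__________██__██
█_█_█_█_________█_█_█_█
████████________████████
█_______█_______█_______█
██______██______██______██
█_█_____█_█_____█_█_____█_█
████____████____████____████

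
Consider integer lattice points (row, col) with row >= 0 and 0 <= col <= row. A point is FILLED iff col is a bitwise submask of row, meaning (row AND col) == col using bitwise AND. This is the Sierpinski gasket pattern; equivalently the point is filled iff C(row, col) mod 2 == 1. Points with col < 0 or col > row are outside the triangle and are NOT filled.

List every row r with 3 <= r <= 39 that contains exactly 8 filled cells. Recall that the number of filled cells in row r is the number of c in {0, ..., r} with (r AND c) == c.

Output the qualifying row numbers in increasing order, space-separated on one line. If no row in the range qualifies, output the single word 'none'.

Row r has 2^popcount(r) filled cells, so we need popcount(r) = log2(8) = 3.
Scan r = 3..39 and keep those with exactly 3 one-bits:
r=3=11 popcount=2 -> skip
r=4=100 popcount=1 -> skip
r=5=101 popcount=2 -> skip
r=6=110 popcount=2 -> skip
r=7=111 popcount=3 -> KEEP
r=8=1000 popcount=1 -> skip
r=9=1001 popcount=2 -> skip
r=10=1010 popcount=2 -> skip
r=11=1011 popcount=3 -> KEEP
r=12=1100 popcount=2 -> skip
r=13=1101 popcount=3 -> KEEP
r=14=1110 popcount=3 -> KEEP
r=15=1111 popcount=4 -> skip
r=16=10000 popcount=1 -> skip
r=17=10001 popcount=2 -> skip
r=18=10010 popcount=2 -> skip
r=19=10011 popcount=3 -> KEEP
r=20=10100 popcount=2 -> skip
r=21=10101 popcount=3 -> KEEP
r=22=10110 popcount=3 -> KEEP
r=23=10111 popcount=4 -> skip
r=24=11000 popcount=2 -> skip
r=25=11001 popcount=3 -> KEEP
r=26=11010 popcount=3 -> KEEP
r=27=11011 popcount=4 -> skip
r=28=11100 popcount=3 -> KEEP
r=29=11101 popcount=4 -> skip
r=30=11110 popcount=4 -> skip
r=31=11111 popcount=5 -> skip
r=32=100000 popcount=1 -> skip
r=33=100001 popcount=2 -> skip
r=34=100010 popcount=2 -> skip
r=35=100011 popcount=3 -> KEEP
r=36=100100 popcount=2 -> skip
r=37=100101 popcount=3 -> KEEP
r=38=100110 popcount=3 -> KEEP
r=39=100111 popcount=4 -> skip
Kept rows: 7 11 13 14 19 21 22 25 26 28 35 37 38

Answer: 7 11 13 14 19 21 22 25 26 28 35 37 38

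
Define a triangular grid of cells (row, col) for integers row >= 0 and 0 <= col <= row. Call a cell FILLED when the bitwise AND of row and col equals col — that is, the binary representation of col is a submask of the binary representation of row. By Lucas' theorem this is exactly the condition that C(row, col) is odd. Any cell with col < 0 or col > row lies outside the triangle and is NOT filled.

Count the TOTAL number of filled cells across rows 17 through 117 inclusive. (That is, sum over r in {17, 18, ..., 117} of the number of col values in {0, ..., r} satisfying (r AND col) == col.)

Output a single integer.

r17=10001 pc2: +4 =4
r18=10010 pc2: +4 =8
r19=10011 pc3: +8 =16
r20=10100 pc2: +4 =20
r21=10101 pc3: +8 =28
r22=10110 pc3: +8 =36
r23=10111 pc4: +16 =52
r24=11000 pc2: +4 =56
r25=11001 pc3: +8 =64
r26=11010 pc3: +8 =72
r27=11011 pc4: +16 =88
r28=11100 pc3: +8 =96
r29=11101 pc4: +16 =112
r30=11110 pc4: +16 =128
r31=11111 pc5: +32 =160
r32=100000 pc1: +2 =162
r33=100001 pc2: +4 =166
r34=100010 pc2: +4 =170
r35=100011 pc3: +8 =178
r36=100100 pc2: +4 =182
r37=100101 pc3: +8 =190
r38=100110 pc3: +8 =198
r39=100111 pc4: +16 =214
r40=101000 pc2: +4 =218
r41=101001 pc3: +8 =226
r42=101010 pc3: +8 =234
r43=101011 pc4: +16 =250
r44=101100 pc3: +8 =258
r45=101101 pc4: +16 =274
r46=101110 pc4: +16 =290
r47=101111 pc5: +32 =322
r48=110000 pc2: +4 =326
r49=110001 pc3: +8 =334
r50=110010 pc3: +8 =342
r51=110011 pc4: +16 =358
r52=110100 pc3: +8 =366
r53=110101 pc4: +16 =382
r54=110110 pc4: +16 =398
r55=110111 pc5: +32 =430
r56=111000 pc3: +8 =438
r57=111001 pc4: +16 =454
r58=111010 pc4: +16 =470
r59=111011 pc5: +32 =502
r60=111100 pc4: +16 =518
r61=111101 pc5: +32 =550
r62=111110 pc5: +32 =582
r63=111111 pc6: +64 =646
r64=1000000 pc1: +2 =648
r65=1000001 pc2: +4 =652
r66=1000010 pc2: +4 =656
r67=1000011 pc3: +8 =664
r68=1000100 pc2: +4 =668
r69=1000101 pc3: +8 =676
r70=1000110 pc3: +8 =684
r71=1000111 pc4: +16 =700
r72=1001000 pc2: +4 =704
r73=1001001 pc3: +8 =712
r74=1001010 pc3: +8 =720
r75=1001011 pc4: +16 =736
r76=1001100 pc3: +8 =744
r77=1001101 pc4: +16 =760
r78=1001110 pc4: +16 =776
r79=1001111 pc5: +32 =808
r80=1010000 pc2: +4 =812
r81=1010001 pc3: +8 =820
r82=1010010 pc3: +8 =828
r83=1010011 pc4: +16 =844
r84=1010100 pc3: +8 =852
r85=1010101 pc4: +16 =868
r86=1010110 pc4: +16 =884
r87=1010111 pc5: +32 =916
r88=1011000 pc3: +8 =924
r89=1011001 pc4: +16 =940
r90=1011010 pc4: +16 =956
r91=1011011 pc5: +32 =988
r92=1011100 pc4: +16 =1004
r93=1011101 pc5: +32 =1036
r94=1011110 pc5: +32 =1068
r95=1011111 pc6: +64 =1132
r96=1100000 pc2: +4 =1136
r97=1100001 pc3: +8 =1144
r98=1100010 pc3: +8 =1152
r99=1100011 pc4: +16 =1168
r100=1100100 pc3: +8 =1176
r101=1100101 pc4: +16 =1192
r102=1100110 pc4: +16 =1208
r103=1100111 pc5: +32 =1240
r104=1101000 pc3: +8 =1248
r105=1101001 pc4: +16 =1264
r106=1101010 pc4: +16 =1280
r107=1101011 pc5: +32 =1312
r108=1101100 pc4: +16 =1328
r109=1101101 pc5: +32 =1360
r110=1101110 pc5: +32 =1392
r111=1101111 pc6: +64 =1456
r112=1110000 pc3: +8 =1464
r113=1110001 pc4: +16 =1480
r114=1110010 pc4: +16 =1496
r115=1110011 pc5: +32 =1528
r116=1110100 pc4: +16 =1544
r117=1110101 pc5: +32 =1576

Answer: 1576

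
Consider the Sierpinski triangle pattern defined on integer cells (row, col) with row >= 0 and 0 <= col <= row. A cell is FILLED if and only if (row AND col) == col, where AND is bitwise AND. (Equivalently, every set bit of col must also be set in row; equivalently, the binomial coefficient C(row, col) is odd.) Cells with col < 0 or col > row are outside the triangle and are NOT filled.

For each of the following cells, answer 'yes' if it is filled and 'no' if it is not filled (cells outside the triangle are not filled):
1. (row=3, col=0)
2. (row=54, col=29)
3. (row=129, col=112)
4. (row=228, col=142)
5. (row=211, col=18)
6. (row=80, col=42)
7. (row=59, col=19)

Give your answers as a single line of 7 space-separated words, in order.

Answer: yes no no no yes no yes

Derivation:
(3,0): row=0b11, col=0b0, row AND col = 0b0 = 0; 0 == 0 -> filled
(54,29): row=0b110110, col=0b11101, row AND col = 0b10100 = 20; 20 != 29 -> empty
(129,112): row=0b10000001, col=0b1110000, row AND col = 0b0 = 0; 0 != 112 -> empty
(228,142): row=0b11100100, col=0b10001110, row AND col = 0b10000100 = 132; 132 != 142 -> empty
(211,18): row=0b11010011, col=0b10010, row AND col = 0b10010 = 18; 18 == 18 -> filled
(80,42): row=0b1010000, col=0b101010, row AND col = 0b0 = 0; 0 != 42 -> empty
(59,19): row=0b111011, col=0b10011, row AND col = 0b10011 = 19; 19 == 19 -> filled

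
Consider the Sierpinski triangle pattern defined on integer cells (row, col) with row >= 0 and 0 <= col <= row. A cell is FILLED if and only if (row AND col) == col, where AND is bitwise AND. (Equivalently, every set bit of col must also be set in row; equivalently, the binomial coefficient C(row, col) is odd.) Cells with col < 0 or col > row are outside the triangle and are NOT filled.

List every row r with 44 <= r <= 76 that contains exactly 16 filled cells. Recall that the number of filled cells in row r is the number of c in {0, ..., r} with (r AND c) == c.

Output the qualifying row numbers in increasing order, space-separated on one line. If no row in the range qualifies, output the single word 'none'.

Row r has 2^popcount(r) filled cells, so we need popcount(r) = log2(16) = 4.
Scan r = 44..76 and keep those with exactly 4 one-bits:
r=44=101100 popcount=3 -> skip
r=45=101101 popcount=4 -> KEEP
r=46=101110 popcount=4 -> KEEP
r=47=101111 popcount=5 -> skip
r=48=110000 popcount=2 -> skip
r=49=110001 popcount=3 -> skip
r=50=110010 popcount=3 -> skip
r=51=110011 popcount=4 -> KEEP
r=52=110100 popcount=3 -> skip
r=53=110101 popcount=4 -> KEEP
r=54=110110 popcount=4 -> KEEP
r=55=110111 popcount=5 -> skip
r=56=111000 popcount=3 -> skip
r=57=111001 popcount=4 -> KEEP
r=58=111010 popcount=4 -> KEEP
r=59=111011 popcount=5 -> skip
r=60=111100 popcount=4 -> KEEP
r=61=111101 popcount=5 -> skip
r=62=111110 popcount=5 -> skip
r=63=111111 popcount=6 -> skip
r=64=1000000 popcount=1 -> skip
r=65=1000001 popcount=2 -> skip
r=66=1000010 popcount=2 -> skip
r=67=1000011 popcount=3 -> skip
r=68=1000100 popcount=2 -> skip
r=69=1000101 popcount=3 -> skip
r=70=1000110 popcount=3 -> skip
r=71=1000111 popcount=4 -> KEEP
r=72=1001000 popcount=2 -> skip
r=73=1001001 popcount=3 -> skip
r=74=1001010 popcount=3 -> skip
r=75=1001011 popcount=4 -> KEEP
r=76=1001100 popcount=3 -> skip
Kept rows: 45 46 51 53 54 57 58 60 71 75

Answer: 45 46 51 53 54 57 58 60 71 75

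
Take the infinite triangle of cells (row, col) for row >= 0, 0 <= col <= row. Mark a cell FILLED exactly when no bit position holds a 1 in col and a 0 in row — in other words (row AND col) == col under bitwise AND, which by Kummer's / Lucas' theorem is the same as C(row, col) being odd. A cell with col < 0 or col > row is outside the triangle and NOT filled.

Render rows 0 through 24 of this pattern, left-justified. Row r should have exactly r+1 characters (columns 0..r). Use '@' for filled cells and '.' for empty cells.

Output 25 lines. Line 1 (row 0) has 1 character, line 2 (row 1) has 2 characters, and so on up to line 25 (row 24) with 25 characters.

Answer: @
@@
@.@
@@@@
@...@
@@..@@
@.@.@.@
@@@@@@@@
@.......@
@@......@@
@.@.....@.@
@@@@....@@@@
@...@...@...@
@@..@@..@@..@@
@.@.@.@.@.@.@.@
@@@@@@@@@@@@@@@@
@...............@
@@..............@@
@.@.............@.@
@@@@............@@@@
@...@...........@...@
@@..@@..........@@..@@
@.@.@.@.........@.@.@.@
@@@@@@@@........@@@@@@@@
@.......@.......@.......@

Derivation:
r0=0: @
r1=1: @@
r2=10: @.@
r3=11: @@@@
r4=100: @...@
r5=101: @@..@@
r6=110: @.@.@.@
r7=111: @@@@@@@@
r8=1000: @.......@
r9=1001: @@......@@
r10=1010: @.@.....@.@
r11=1011: @@@@....@@@@
r12=1100: @...@...@...@
r13=1101: @@..@@..@@..@@
r14=1110: @.@.@.@.@.@.@.@
r15=1111: @@@@@@@@@@@@@@@@
r16=10000: @...............@
r17=10001: @@..............@@
r18=10010: @.@.............@.@
r19=10011: @@@@............@@@@
r20=10100: @...@...........@...@
r21=10101: @@..@@..........@@..@@
r22=10110: @.@.@.@.........@.@.@.@
r23=10111: @@@@@@@@........@@@@@@@@
r24=11000: @.......@.......@.......@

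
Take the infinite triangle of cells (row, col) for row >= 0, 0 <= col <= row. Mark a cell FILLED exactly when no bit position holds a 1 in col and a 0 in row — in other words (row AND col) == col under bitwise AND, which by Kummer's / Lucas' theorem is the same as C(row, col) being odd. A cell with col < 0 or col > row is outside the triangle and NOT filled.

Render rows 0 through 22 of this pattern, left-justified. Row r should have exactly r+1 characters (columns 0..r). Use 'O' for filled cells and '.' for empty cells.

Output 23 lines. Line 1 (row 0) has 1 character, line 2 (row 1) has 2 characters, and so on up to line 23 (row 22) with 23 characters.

r0=0: O
r1=1: OO
r2=10: O.O
r3=11: OOOO
r4=100: O...O
r5=101: OO..OO
r6=110: O.O.O.O
r7=111: OOOOOOOO
r8=1000: O.......O
r9=1001: OO......OO
r10=1010: O.O.....O.O
r11=1011: OOOO....OOOO
r12=1100: O...O...O...O
r13=1101: OO..OO..OO..OO
r14=1110: O.O.O.O.O.O.O.O
r15=1111: OOOOOOOOOOOOOOOO
r16=10000: O...............O
r17=10001: OO..............OO
r18=10010: O.O.............O.O
r19=10011: OOOO............OOOO
r20=10100: O...O...........O...O
r21=10101: OO..OO..........OO..OO
r22=10110: O.O.O.O.........O.O.O.O

Answer: O
OO
O.O
OOOO
O...O
OO..OO
O.O.O.O
OOOOOOOO
O.......O
OO......OO
O.O.....O.O
OOOO....OOOO
O...O...O...O
OO..OO..OO..OO
O.O.O.O.O.O.O.O
OOOOOOOOOOOOOOOO
O...............O
OO..............OO
O.O.............O.O
OOOO............OOOO
O...O...........O...O
OO..OO..........OO..OO
O.O.O.O.........O.O.O.O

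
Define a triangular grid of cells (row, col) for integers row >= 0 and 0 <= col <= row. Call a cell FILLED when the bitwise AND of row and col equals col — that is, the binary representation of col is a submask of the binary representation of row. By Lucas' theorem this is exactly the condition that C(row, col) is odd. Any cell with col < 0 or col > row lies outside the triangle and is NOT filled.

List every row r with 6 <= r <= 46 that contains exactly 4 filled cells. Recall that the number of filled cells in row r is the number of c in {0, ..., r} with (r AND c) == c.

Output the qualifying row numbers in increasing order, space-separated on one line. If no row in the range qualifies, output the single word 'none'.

Answer: 6 9 10 12 17 18 20 24 33 34 36 40

Derivation:
Row r has 2^popcount(r) filled cells, so we need popcount(r) = log2(4) = 2.
Scan r = 6..46 and keep those with exactly 2 one-bits:
r=6=110 popcount=2 -> KEEP
r=7=111 popcount=3 -> skip
r=8=1000 popcount=1 -> skip
r=9=1001 popcount=2 -> KEEP
r=10=1010 popcount=2 -> KEEP
r=11=1011 popcount=3 -> skip
r=12=1100 popcount=2 -> KEEP
r=13=1101 popcount=3 -> skip
r=14=1110 popcount=3 -> skip
r=15=1111 popcount=4 -> skip
r=16=10000 popcount=1 -> skip
r=17=10001 popcount=2 -> KEEP
r=18=10010 popcount=2 -> KEEP
r=19=10011 popcount=3 -> skip
r=20=10100 popcount=2 -> KEEP
r=21=10101 popcount=3 -> skip
r=22=10110 popcount=3 -> skip
r=23=10111 popcount=4 -> skip
r=24=11000 popcount=2 -> KEEP
r=25=11001 popcount=3 -> skip
r=26=11010 popcount=3 -> skip
r=27=11011 popcount=4 -> skip
r=28=11100 popcount=3 -> skip
r=29=11101 popcount=4 -> skip
r=30=11110 popcount=4 -> skip
r=31=11111 popcount=5 -> skip
r=32=100000 popcount=1 -> skip
r=33=100001 popcount=2 -> KEEP
r=34=100010 popcount=2 -> KEEP
r=35=100011 popcount=3 -> skip
r=36=100100 popcount=2 -> KEEP
r=37=100101 popcount=3 -> skip
r=38=100110 popcount=3 -> skip
r=39=100111 popcount=4 -> skip
r=40=101000 popcount=2 -> KEEP
r=41=101001 popcount=3 -> skip
r=42=101010 popcount=3 -> skip
r=43=101011 popcount=4 -> skip
r=44=101100 popcount=3 -> skip
r=45=101101 popcount=4 -> skip
r=46=101110 popcount=4 -> skip
Kept rows: 6 9 10 12 17 18 20 24 33 34 36 40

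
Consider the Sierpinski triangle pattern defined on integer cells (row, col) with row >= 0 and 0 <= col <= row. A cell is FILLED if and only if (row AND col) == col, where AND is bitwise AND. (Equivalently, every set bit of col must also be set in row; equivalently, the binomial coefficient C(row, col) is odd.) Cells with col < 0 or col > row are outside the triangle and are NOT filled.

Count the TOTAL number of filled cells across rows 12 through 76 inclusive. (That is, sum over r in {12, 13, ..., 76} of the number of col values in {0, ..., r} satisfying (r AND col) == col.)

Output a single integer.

r12=1100 pc2: +4 =4
r13=1101 pc3: +8 =12
r14=1110 pc3: +8 =20
r15=1111 pc4: +16 =36
r16=10000 pc1: +2 =38
r17=10001 pc2: +4 =42
r18=10010 pc2: +4 =46
r19=10011 pc3: +8 =54
r20=10100 pc2: +4 =58
r21=10101 pc3: +8 =66
r22=10110 pc3: +8 =74
r23=10111 pc4: +16 =90
r24=11000 pc2: +4 =94
r25=11001 pc3: +8 =102
r26=11010 pc3: +8 =110
r27=11011 pc4: +16 =126
r28=11100 pc3: +8 =134
r29=11101 pc4: +16 =150
r30=11110 pc4: +16 =166
r31=11111 pc5: +32 =198
r32=100000 pc1: +2 =200
r33=100001 pc2: +4 =204
r34=100010 pc2: +4 =208
r35=100011 pc3: +8 =216
r36=100100 pc2: +4 =220
r37=100101 pc3: +8 =228
r38=100110 pc3: +8 =236
r39=100111 pc4: +16 =252
r40=101000 pc2: +4 =256
r41=101001 pc3: +8 =264
r42=101010 pc3: +8 =272
r43=101011 pc4: +16 =288
r44=101100 pc3: +8 =296
r45=101101 pc4: +16 =312
r46=101110 pc4: +16 =328
r47=101111 pc5: +32 =360
r48=110000 pc2: +4 =364
r49=110001 pc3: +8 =372
r50=110010 pc3: +8 =380
r51=110011 pc4: +16 =396
r52=110100 pc3: +8 =404
r53=110101 pc4: +16 =420
r54=110110 pc4: +16 =436
r55=110111 pc5: +32 =468
r56=111000 pc3: +8 =476
r57=111001 pc4: +16 =492
r58=111010 pc4: +16 =508
r59=111011 pc5: +32 =540
r60=111100 pc4: +16 =556
r61=111101 pc5: +32 =588
r62=111110 pc5: +32 =620
r63=111111 pc6: +64 =684
r64=1000000 pc1: +2 =686
r65=1000001 pc2: +4 =690
r66=1000010 pc2: +4 =694
r67=1000011 pc3: +8 =702
r68=1000100 pc2: +4 =706
r69=1000101 pc3: +8 =714
r70=1000110 pc3: +8 =722
r71=1000111 pc4: +16 =738
r72=1001000 pc2: +4 =742
r73=1001001 pc3: +8 =750
r74=1001010 pc3: +8 =758
r75=1001011 pc4: +16 =774
r76=1001100 pc3: +8 =782

Answer: 782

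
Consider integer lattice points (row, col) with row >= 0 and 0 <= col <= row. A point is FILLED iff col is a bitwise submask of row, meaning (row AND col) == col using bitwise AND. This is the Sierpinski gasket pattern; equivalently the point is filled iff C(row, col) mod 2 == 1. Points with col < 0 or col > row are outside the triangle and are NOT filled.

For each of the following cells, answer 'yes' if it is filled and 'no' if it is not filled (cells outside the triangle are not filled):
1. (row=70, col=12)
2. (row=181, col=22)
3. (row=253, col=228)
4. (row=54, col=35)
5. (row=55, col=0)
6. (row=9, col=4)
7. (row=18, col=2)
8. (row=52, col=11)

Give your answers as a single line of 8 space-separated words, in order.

(70,12): row=0b1000110, col=0b1100, row AND col = 0b100 = 4; 4 != 12 -> empty
(181,22): row=0b10110101, col=0b10110, row AND col = 0b10100 = 20; 20 != 22 -> empty
(253,228): row=0b11111101, col=0b11100100, row AND col = 0b11100100 = 228; 228 == 228 -> filled
(54,35): row=0b110110, col=0b100011, row AND col = 0b100010 = 34; 34 != 35 -> empty
(55,0): row=0b110111, col=0b0, row AND col = 0b0 = 0; 0 == 0 -> filled
(9,4): row=0b1001, col=0b100, row AND col = 0b0 = 0; 0 != 4 -> empty
(18,2): row=0b10010, col=0b10, row AND col = 0b10 = 2; 2 == 2 -> filled
(52,11): row=0b110100, col=0b1011, row AND col = 0b0 = 0; 0 != 11 -> empty

Answer: no no yes no yes no yes no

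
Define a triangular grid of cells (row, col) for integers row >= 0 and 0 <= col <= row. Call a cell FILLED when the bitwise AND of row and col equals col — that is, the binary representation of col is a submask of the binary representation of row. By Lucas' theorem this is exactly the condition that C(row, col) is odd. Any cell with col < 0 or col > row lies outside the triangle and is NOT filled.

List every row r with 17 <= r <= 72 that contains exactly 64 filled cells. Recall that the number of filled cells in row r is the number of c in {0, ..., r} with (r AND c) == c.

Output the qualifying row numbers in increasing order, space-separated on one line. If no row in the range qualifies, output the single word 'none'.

Row r has 2^popcount(r) filled cells, so we need popcount(r) = log2(64) = 6.
Scan r = 17..72 and keep those with exactly 6 one-bits:
r=17=10001 popcount=2 -> skip
r=18=10010 popcount=2 -> skip
r=19=10011 popcount=3 -> skip
r=20=10100 popcount=2 -> skip
r=21=10101 popcount=3 -> skip
r=22=10110 popcount=3 -> skip
r=23=10111 popcount=4 -> skip
r=24=11000 popcount=2 -> skip
r=25=11001 popcount=3 -> skip
r=26=11010 popcount=3 -> skip
r=27=11011 popcount=4 -> skip
r=28=11100 popcount=3 -> skip
r=29=11101 popcount=4 -> skip
r=30=11110 popcount=4 -> skip
r=31=11111 popcount=5 -> skip
r=32=100000 popcount=1 -> skip
r=33=100001 popcount=2 -> skip
r=34=100010 popcount=2 -> skip
r=35=100011 popcount=3 -> skip
r=36=100100 popcount=2 -> skip
r=37=100101 popcount=3 -> skip
r=38=100110 popcount=3 -> skip
r=39=100111 popcount=4 -> skip
r=40=101000 popcount=2 -> skip
r=41=101001 popcount=3 -> skip
r=42=101010 popcount=3 -> skip
r=43=101011 popcount=4 -> skip
r=44=101100 popcount=3 -> skip
r=45=101101 popcount=4 -> skip
r=46=101110 popcount=4 -> skip
r=47=101111 popcount=5 -> skip
r=48=110000 popcount=2 -> skip
r=49=110001 popcount=3 -> skip
r=50=110010 popcount=3 -> skip
r=51=110011 popcount=4 -> skip
r=52=110100 popcount=3 -> skip
r=53=110101 popcount=4 -> skip
r=54=110110 popcount=4 -> skip
r=55=110111 popcount=5 -> skip
r=56=111000 popcount=3 -> skip
r=57=111001 popcount=4 -> skip
r=58=111010 popcount=4 -> skip
r=59=111011 popcount=5 -> skip
r=60=111100 popcount=4 -> skip
r=61=111101 popcount=5 -> skip
r=62=111110 popcount=5 -> skip
r=63=111111 popcount=6 -> KEEP
r=64=1000000 popcount=1 -> skip
r=65=1000001 popcount=2 -> skip
r=66=1000010 popcount=2 -> skip
r=67=1000011 popcount=3 -> skip
r=68=1000100 popcount=2 -> skip
r=69=1000101 popcount=3 -> skip
r=70=1000110 popcount=3 -> skip
r=71=1000111 popcount=4 -> skip
r=72=1001000 popcount=2 -> skip
Kept rows: 63

Answer: 63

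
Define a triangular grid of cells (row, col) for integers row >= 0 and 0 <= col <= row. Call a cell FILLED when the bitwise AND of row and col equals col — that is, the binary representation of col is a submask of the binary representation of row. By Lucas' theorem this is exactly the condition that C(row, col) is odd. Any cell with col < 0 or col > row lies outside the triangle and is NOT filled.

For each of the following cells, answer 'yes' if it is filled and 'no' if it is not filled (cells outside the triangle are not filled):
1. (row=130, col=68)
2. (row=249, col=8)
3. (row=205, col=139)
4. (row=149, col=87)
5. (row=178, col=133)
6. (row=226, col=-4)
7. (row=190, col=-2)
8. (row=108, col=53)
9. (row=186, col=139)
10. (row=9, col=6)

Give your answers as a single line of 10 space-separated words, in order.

(130,68): row=0b10000010, col=0b1000100, row AND col = 0b0 = 0; 0 != 68 -> empty
(249,8): row=0b11111001, col=0b1000, row AND col = 0b1000 = 8; 8 == 8 -> filled
(205,139): row=0b11001101, col=0b10001011, row AND col = 0b10001001 = 137; 137 != 139 -> empty
(149,87): row=0b10010101, col=0b1010111, row AND col = 0b10101 = 21; 21 != 87 -> empty
(178,133): row=0b10110010, col=0b10000101, row AND col = 0b10000000 = 128; 128 != 133 -> empty
(226,-4): col outside [0, 226] -> not filled
(190,-2): col outside [0, 190] -> not filled
(108,53): row=0b1101100, col=0b110101, row AND col = 0b100100 = 36; 36 != 53 -> empty
(186,139): row=0b10111010, col=0b10001011, row AND col = 0b10001010 = 138; 138 != 139 -> empty
(9,6): row=0b1001, col=0b110, row AND col = 0b0 = 0; 0 != 6 -> empty

Answer: no yes no no no no no no no no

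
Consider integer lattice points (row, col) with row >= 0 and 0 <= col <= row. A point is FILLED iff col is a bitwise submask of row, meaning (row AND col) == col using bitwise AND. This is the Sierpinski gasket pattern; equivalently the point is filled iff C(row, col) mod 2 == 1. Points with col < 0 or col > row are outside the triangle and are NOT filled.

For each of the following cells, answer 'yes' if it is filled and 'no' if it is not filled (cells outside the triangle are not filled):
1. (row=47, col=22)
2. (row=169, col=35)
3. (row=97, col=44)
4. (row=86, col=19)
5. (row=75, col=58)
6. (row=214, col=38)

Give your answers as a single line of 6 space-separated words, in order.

(47,22): row=0b101111, col=0b10110, row AND col = 0b110 = 6; 6 != 22 -> empty
(169,35): row=0b10101001, col=0b100011, row AND col = 0b100001 = 33; 33 != 35 -> empty
(97,44): row=0b1100001, col=0b101100, row AND col = 0b100000 = 32; 32 != 44 -> empty
(86,19): row=0b1010110, col=0b10011, row AND col = 0b10010 = 18; 18 != 19 -> empty
(75,58): row=0b1001011, col=0b111010, row AND col = 0b1010 = 10; 10 != 58 -> empty
(214,38): row=0b11010110, col=0b100110, row AND col = 0b110 = 6; 6 != 38 -> empty

Answer: no no no no no no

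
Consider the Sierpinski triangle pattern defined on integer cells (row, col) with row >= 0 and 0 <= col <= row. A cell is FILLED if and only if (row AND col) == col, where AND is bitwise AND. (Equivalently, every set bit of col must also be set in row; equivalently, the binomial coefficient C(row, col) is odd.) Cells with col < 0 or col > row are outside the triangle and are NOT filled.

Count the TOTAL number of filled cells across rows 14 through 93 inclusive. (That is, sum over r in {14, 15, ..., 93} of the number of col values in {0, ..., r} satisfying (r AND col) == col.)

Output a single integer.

r14=1110 pc3: +8 =8
r15=1111 pc4: +16 =24
r16=10000 pc1: +2 =26
r17=10001 pc2: +4 =30
r18=10010 pc2: +4 =34
r19=10011 pc3: +8 =42
r20=10100 pc2: +4 =46
r21=10101 pc3: +8 =54
r22=10110 pc3: +8 =62
r23=10111 pc4: +16 =78
r24=11000 pc2: +4 =82
r25=11001 pc3: +8 =90
r26=11010 pc3: +8 =98
r27=11011 pc4: +16 =114
r28=11100 pc3: +8 =122
r29=11101 pc4: +16 =138
r30=11110 pc4: +16 =154
r31=11111 pc5: +32 =186
r32=100000 pc1: +2 =188
r33=100001 pc2: +4 =192
r34=100010 pc2: +4 =196
r35=100011 pc3: +8 =204
r36=100100 pc2: +4 =208
r37=100101 pc3: +8 =216
r38=100110 pc3: +8 =224
r39=100111 pc4: +16 =240
r40=101000 pc2: +4 =244
r41=101001 pc3: +8 =252
r42=101010 pc3: +8 =260
r43=101011 pc4: +16 =276
r44=101100 pc3: +8 =284
r45=101101 pc4: +16 =300
r46=101110 pc4: +16 =316
r47=101111 pc5: +32 =348
r48=110000 pc2: +4 =352
r49=110001 pc3: +8 =360
r50=110010 pc3: +8 =368
r51=110011 pc4: +16 =384
r52=110100 pc3: +8 =392
r53=110101 pc4: +16 =408
r54=110110 pc4: +16 =424
r55=110111 pc5: +32 =456
r56=111000 pc3: +8 =464
r57=111001 pc4: +16 =480
r58=111010 pc4: +16 =496
r59=111011 pc5: +32 =528
r60=111100 pc4: +16 =544
r61=111101 pc5: +32 =576
r62=111110 pc5: +32 =608
r63=111111 pc6: +64 =672
r64=1000000 pc1: +2 =674
r65=1000001 pc2: +4 =678
r66=1000010 pc2: +4 =682
r67=1000011 pc3: +8 =690
r68=1000100 pc2: +4 =694
r69=1000101 pc3: +8 =702
r70=1000110 pc3: +8 =710
r71=1000111 pc4: +16 =726
r72=1001000 pc2: +4 =730
r73=1001001 pc3: +8 =738
r74=1001010 pc3: +8 =746
r75=1001011 pc4: +16 =762
r76=1001100 pc3: +8 =770
r77=1001101 pc4: +16 =786
r78=1001110 pc4: +16 =802
r79=1001111 pc5: +32 =834
r80=1010000 pc2: +4 =838
r81=1010001 pc3: +8 =846
r82=1010010 pc3: +8 =854
r83=1010011 pc4: +16 =870
r84=1010100 pc3: +8 =878
r85=1010101 pc4: +16 =894
r86=1010110 pc4: +16 =910
r87=1010111 pc5: +32 =942
r88=1011000 pc3: +8 =950
r89=1011001 pc4: +16 =966
r90=1011010 pc4: +16 =982
r91=1011011 pc5: +32 =1014
r92=1011100 pc4: +16 =1030
r93=1011101 pc5: +32 =1062

Answer: 1062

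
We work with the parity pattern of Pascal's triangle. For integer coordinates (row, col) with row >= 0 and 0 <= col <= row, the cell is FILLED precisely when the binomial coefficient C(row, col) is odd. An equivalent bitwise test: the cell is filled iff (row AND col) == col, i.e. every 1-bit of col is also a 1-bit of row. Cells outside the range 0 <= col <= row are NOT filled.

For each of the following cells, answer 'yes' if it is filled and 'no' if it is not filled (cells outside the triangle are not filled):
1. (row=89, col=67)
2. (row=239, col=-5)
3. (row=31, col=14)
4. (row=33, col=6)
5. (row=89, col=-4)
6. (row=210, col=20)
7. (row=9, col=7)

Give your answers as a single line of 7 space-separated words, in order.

Answer: no no yes no no no no

Derivation:
(89,67): row=0b1011001, col=0b1000011, row AND col = 0b1000001 = 65; 65 != 67 -> empty
(239,-5): col outside [0, 239] -> not filled
(31,14): row=0b11111, col=0b1110, row AND col = 0b1110 = 14; 14 == 14 -> filled
(33,6): row=0b100001, col=0b110, row AND col = 0b0 = 0; 0 != 6 -> empty
(89,-4): col outside [0, 89] -> not filled
(210,20): row=0b11010010, col=0b10100, row AND col = 0b10000 = 16; 16 != 20 -> empty
(9,7): row=0b1001, col=0b111, row AND col = 0b1 = 1; 1 != 7 -> empty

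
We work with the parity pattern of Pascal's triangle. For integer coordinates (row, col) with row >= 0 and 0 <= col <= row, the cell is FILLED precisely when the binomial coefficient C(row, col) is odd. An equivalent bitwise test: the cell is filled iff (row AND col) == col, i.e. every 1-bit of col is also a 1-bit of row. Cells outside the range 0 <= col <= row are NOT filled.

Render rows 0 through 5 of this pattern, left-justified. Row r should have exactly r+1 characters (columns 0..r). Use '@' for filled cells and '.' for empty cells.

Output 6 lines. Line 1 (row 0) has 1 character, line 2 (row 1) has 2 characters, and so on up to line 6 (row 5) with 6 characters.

r0=0: @
r1=1: @@
r2=10: @.@
r3=11: @@@@
r4=100: @...@
r5=101: @@..@@

Answer: @
@@
@.@
@@@@
@...@
@@..@@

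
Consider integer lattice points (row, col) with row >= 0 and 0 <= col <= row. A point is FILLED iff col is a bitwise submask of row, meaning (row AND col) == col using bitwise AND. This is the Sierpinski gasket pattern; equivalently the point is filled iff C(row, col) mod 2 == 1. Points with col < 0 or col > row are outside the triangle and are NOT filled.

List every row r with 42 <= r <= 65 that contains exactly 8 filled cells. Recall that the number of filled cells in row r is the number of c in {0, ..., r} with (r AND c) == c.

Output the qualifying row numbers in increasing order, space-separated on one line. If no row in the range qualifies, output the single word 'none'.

Answer: 42 44 49 50 52 56

Derivation:
Row r has 2^popcount(r) filled cells, so we need popcount(r) = log2(8) = 3.
Scan r = 42..65 and keep those with exactly 3 one-bits:
r=42=101010 popcount=3 -> KEEP
r=43=101011 popcount=4 -> skip
r=44=101100 popcount=3 -> KEEP
r=45=101101 popcount=4 -> skip
r=46=101110 popcount=4 -> skip
r=47=101111 popcount=5 -> skip
r=48=110000 popcount=2 -> skip
r=49=110001 popcount=3 -> KEEP
r=50=110010 popcount=3 -> KEEP
r=51=110011 popcount=4 -> skip
r=52=110100 popcount=3 -> KEEP
r=53=110101 popcount=4 -> skip
r=54=110110 popcount=4 -> skip
r=55=110111 popcount=5 -> skip
r=56=111000 popcount=3 -> KEEP
r=57=111001 popcount=4 -> skip
r=58=111010 popcount=4 -> skip
r=59=111011 popcount=5 -> skip
r=60=111100 popcount=4 -> skip
r=61=111101 popcount=5 -> skip
r=62=111110 popcount=5 -> skip
r=63=111111 popcount=6 -> skip
r=64=1000000 popcount=1 -> skip
r=65=1000001 popcount=2 -> skip
Kept rows: 42 44 49 50 52 56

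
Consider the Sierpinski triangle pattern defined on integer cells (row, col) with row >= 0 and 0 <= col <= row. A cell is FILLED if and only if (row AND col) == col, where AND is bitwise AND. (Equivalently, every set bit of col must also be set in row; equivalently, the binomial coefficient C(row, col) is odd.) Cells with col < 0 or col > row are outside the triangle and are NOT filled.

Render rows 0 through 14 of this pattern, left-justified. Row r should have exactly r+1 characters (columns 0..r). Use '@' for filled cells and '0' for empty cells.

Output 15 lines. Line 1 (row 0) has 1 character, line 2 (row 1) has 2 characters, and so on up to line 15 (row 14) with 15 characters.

r0=0: @
r1=1: @@
r2=10: @0@
r3=11: @@@@
r4=100: @000@
r5=101: @@00@@
r6=110: @0@0@0@
r7=111: @@@@@@@@
r8=1000: @0000000@
r9=1001: @@000000@@
r10=1010: @0@00000@0@
r11=1011: @@@@0000@@@@
r12=1100: @000@000@000@
r13=1101: @@00@@00@@00@@
r14=1110: @0@0@0@0@0@0@0@

Answer: @
@@
@0@
@@@@
@000@
@@00@@
@0@0@0@
@@@@@@@@
@0000000@
@@000000@@
@0@00000@0@
@@@@0000@@@@
@000@000@000@
@@00@@00@@00@@
@0@0@0@0@0@0@0@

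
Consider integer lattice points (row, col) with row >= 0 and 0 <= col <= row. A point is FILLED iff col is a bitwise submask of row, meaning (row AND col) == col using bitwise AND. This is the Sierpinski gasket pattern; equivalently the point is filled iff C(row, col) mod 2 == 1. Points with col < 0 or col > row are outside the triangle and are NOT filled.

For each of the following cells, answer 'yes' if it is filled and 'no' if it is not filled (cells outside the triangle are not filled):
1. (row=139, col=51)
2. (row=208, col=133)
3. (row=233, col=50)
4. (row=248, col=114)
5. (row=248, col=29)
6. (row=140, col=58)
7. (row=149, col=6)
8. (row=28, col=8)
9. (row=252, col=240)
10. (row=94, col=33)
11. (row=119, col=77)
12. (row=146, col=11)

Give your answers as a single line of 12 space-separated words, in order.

(139,51): row=0b10001011, col=0b110011, row AND col = 0b11 = 3; 3 != 51 -> empty
(208,133): row=0b11010000, col=0b10000101, row AND col = 0b10000000 = 128; 128 != 133 -> empty
(233,50): row=0b11101001, col=0b110010, row AND col = 0b100000 = 32; 32 != 50 -> empty
(248,114): row=0b11111000, col=0b1110010, row AND col = 0b1110000 = 112; 112 != 114 -> empty
(248,29): row=0b11111000, col=0b11101, row AND col = 0b11000 = 24; 24 != 29 -> empty
(140,58): row=0b10001100, col=0b111010, row AND col = 0b1000 = 8; 8 != 58 -> empty
(149,6): row=0b10010101, col=0b110, row AND col = 0b100 = 4; 4 != 6 -> empty
(28,8): row=0b11100, col=0b1000, row AND col = 0b1000 = 8; 8 == 8 -> filled
(252,240): row=0b11111100, col=0b11110000, row AND col = 0b11110000 = 240; 240 == 240 -> filled
(94,33): row=0b1011110, col=0b100001, row AND col = 0b0 = 0; 0 != 33 -> empty
(119,77): row=0b1110111, col=0b1001101, row AND col = 0b1000101 = 69; 69 != 77 -> empty
(146,11): row=0b10010010, col=0b1011, row AND col = 0b10 = 2; 2 != 11 -> empty

Answer: no no no no no no no yes yes no no no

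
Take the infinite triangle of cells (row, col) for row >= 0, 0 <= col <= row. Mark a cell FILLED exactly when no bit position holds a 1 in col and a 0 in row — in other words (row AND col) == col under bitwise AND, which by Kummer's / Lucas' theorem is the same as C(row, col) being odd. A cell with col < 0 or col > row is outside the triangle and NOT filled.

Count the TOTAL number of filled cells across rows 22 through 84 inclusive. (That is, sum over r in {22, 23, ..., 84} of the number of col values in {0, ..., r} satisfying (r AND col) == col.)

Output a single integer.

r22=10110 pc3: +8 =8
r23=10111 pc4: +16 =24
r24=11000 pc2: +4 =28
r25=11001 pc3: +8 =36
r26=11010 pc3: +8 =44
r27=11011 pc4: +16 =60
r28=11100 pc3: +8 =68
r29=11101 pc4: +16 =84
r30=11110 pc4: +16 =100
r31=11111 pc5: +32 =132
r32=100000 pc1: +2 =134
r33=100001 pc2: +4 =138
r34=100010 pc2: +4 =142
r35=100011 pc3: +8 =150
r36=100100 pc2: +4 =154
r37=100101 pc3: +8 =162
r38=100110 pc3: +8 =170
r39=100111 pc4: +16 =186
r40=101000 pc2: +4 =190
r41=101001 pc3: +8 =198
r42=101010 pc3: +8 =206
r43=101011 pc4: +16 =222
r44=101100 pc3: +8 =230
r45=101101 pc4: +16 =246
r46=101110 pc4: +16 =262
r47=101111 pc5: +32 =294
r48=110000 pc2: +4 =298
r49=110001 pc3: +8 =306
r50=110010 pc3: +8 =314
r51=110011 pc4: +16 =330
r52=110100 pc3: +8 =338
r53=110101 pc4: +16 =354
r54=110110 pc4: +16 =370
r55=110111 pc5: +32 =402
r56=111000 pc3: +8 =410
r57=111001 pc4: +16 =426
r58=111010 pc4: +16 =442
r59=111011 pc5: +32 =474
r60=111100 pc4: +16 =490
r61=111101 pc5: +32 =522
r62=111110 pc5: +32 =554
r63=111111 pc6: +64 =618
r64=1000000 pc1: +2 =620
r65=1000001 pc2: +4 =624
r66=1000010 pc2: +4 =628
r67=1000011 pc3: +8 =636
r68=1000100 pc2: +4 =640
r69=1000101 pc3: +8 =648
r70=1000110 pc3: +8 =656
r71=1000111 pc4: +16 =672
r72=1001000 pc2: +4 =676
r73=1001001 pc3: +8 =684
r74=1001010 pc3: +8 =692
r75=1001011 pc4: +16 =708
r76=1001100 pc3: +8 =716
r77=1001101 pc4: +16 =732
r78=1001110 pc4: +16 =748
r79=1001111 pc5: +32 =780
r80=1010000 pc2: +4 =784
r81=1010001 pc3: +8 =792
r82=1010010 pc3: +8 =800
r83=1010011 pc4: +16 =816
r84=1010100 pc3: +8 =824

Answer: 824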